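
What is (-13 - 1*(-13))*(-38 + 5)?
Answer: 0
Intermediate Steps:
(-13 - 1*(-13))*(-38 + 5) = (-13 + 13)*(-33) = 0*(-33) = 0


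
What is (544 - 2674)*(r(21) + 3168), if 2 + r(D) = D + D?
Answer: -6833040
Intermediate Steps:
r(D) = -2 + 2*D (r(D) = -2 + (D + D) = -2 + 2*D)
(544 - 2674)*(r(21) + 3168) = (544 - 2674)*((-2 + 2*21) + 3168) = -2130*((-2 + 42) + 3168) = -2130*(40 + 3168) = -2130*3208 = -6833040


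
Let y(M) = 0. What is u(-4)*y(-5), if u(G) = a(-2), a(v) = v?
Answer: 0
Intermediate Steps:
u(G) = -2
u(-4)*y(-5) = -2*0 = 0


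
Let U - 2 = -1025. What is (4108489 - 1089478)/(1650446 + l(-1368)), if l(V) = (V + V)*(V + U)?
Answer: 3019011/8192222 ≈ 0.36852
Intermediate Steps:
U = -1023 (U = 2 - 1025 = -1023)
l(V) = 2*V*(-1023 + V) (l(V) = (V + V)*(V - 1023) = (2*V)*(-1023 + V) = 2*V*(-1023 + V))
(4108489 - 1089478)/(1650446 + l(-1368)) = (4108489 - 1089478)/(1650446 + 2*(-1368)*(-1023 - 1368)) = 3019011/(1650446 + 2*(-1368)*(-2391)) = 3019011/(1650446 + 6541776) = 3019011/8192222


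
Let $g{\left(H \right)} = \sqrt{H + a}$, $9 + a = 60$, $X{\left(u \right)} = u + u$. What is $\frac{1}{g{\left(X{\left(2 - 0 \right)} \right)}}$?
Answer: $\frac{\sqrt{55}}{55} \approx 0.13484$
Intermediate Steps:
$X{\left(u \right)} = 2 u$
$a = 51$ ($a = -9 + 60 = 51$)
$g{\left(H \right)} = \sqrt{51 + H}$ ($g{\left(H \right)} = \sqrt{H + 51} = \sqrt{51 + H}$)
$\frac{1}{g{\left(X{\left(2 - 0 \right)} \right)}} = \frac{1}{\sqrt{51 + 2 \left(2 - 0\right)}} = \frac{1}{\sqrt{51 + 2 \left(2 + 0\right)}} = \frac{1}{\sqrt{51 + 2 \cdot 2}} = \frac{1}{\sqrt{51 + 4}} = \frac{1}{\sqrt{55}} = \frac{\sqrt{55}}{55}$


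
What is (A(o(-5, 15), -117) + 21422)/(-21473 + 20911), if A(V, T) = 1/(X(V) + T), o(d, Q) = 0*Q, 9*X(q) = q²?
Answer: -2506373/65754 ≈ -38.117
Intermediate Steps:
X(q) = q²/9
o(d, Q) = 0
A(V, T) = 1/(T + V²/9) (A(V, T) = 1/(V²/9 + T) = 1/(T + V²/9))
(A(o(-5, 15), -117) + 21422)/(-21473 + 20911) = (9/(0² + 9*(-117)) + 21422)/(-21473 + 20911) = (9/(0 - 1053) + 21422)/(-562) = (9/(-1053) + 21422)*(-1/562) = (9*(-1/1053) + 21422)*(-1/562) = (-1/117 + 21422)*(-1/562) = (2506373/117)*(-1/562) = -2506373/65754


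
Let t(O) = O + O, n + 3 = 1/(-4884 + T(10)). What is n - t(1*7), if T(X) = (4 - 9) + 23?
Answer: -82723/4866 ≈ -17.000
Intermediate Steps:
T(X) = 18 (T(X) = -5 + 23 = 18)
n = -14599/4866 (n = -3 + 1/(-4884 + 18) = -3 + 1/(-4866) = -3 - 1/4866 = -14599/4866 ≈ -3.0002)
t(O) = 2*O
n - t(1*7) = -14599/4866 - 2*1*7 = -14599/4866 - 2*7 = -14599/4866 - 1*14 = -14599/4866 - 14 = -82723/4866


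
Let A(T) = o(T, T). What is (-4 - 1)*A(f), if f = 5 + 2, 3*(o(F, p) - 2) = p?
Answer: -65/3 ≈ -21.667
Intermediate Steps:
o(F, p) = 2 + p/3
f = 7
A(T) = 2 + T/3
(-4 - 1)*A(f) = (-4 - 1)*(2 + (⅓)*7) = -5*(2 + 7/3) = -5*13/3 = -65/3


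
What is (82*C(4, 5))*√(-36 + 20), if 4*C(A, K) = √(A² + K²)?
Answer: 82*I*√41 ≈ 525.06*I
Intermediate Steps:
C(A, K) = √(A² + K²)/4
(82*C(4, 5))*√(-36 + 20) = (82*(√(4² + 5²)/4))*√(-36 + 20) = (82*(√(16 + 25)/4))*√(-16) = (82*(√41/4))*(4*I) = (41*√41/2)*(4*I) = 82*I*√41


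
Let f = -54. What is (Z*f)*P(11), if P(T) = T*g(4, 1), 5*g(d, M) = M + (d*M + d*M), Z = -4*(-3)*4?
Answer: -256608/5 ≈ -51322.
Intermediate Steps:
Z = 48 (Z = 12*4 = 48)
g(d, M) = M/5 + 2*M*d/5 (g(d, M) = (M + (d*M + d*M))/5 = (M + (M*d + M*d))/5 = (M + 2*M*d)/5 = M/5 + 2*M*d/5)
P(T) = 9*T/5 (P(T) = T*((1/5)*1*(1 + 2*4)) = T*((1/5)*1*(1 + 8)) = T*((1/5)*1*9) = T*(9/5) = 9*T/5)
(Z*f)*P(11) = (48*(-54))*((9/5)*11) = -2592*99/5 = -256608/5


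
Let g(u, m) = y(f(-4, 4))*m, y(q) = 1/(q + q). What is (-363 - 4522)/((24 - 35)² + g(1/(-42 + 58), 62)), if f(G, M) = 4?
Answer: -3908/103 ≈ -37.942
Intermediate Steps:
y(q) = 1/(2*q)
g(u, m) = m/8 (g(u, m) = ((½)/4)*m = ((½)*(¼))*m = m/8)
(-363 - 4522)/((24 - 35)² + g(1/(-42 + 58), 62)) = (-363 - 4522)/((24 - 35)² + (⅛)*62) = -4885/((-11)² + 31/4) = -4885/(121 + 31/4) = -4885/515/4 = -4885*4/515 = -3908/103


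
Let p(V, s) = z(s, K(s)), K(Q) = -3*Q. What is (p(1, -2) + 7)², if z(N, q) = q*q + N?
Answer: 1681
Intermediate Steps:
z(N, q) = N + q² (z(N, q) = q² + N = N + q²)
p(V, s) = s + 9*s² (p(V, s) = s + (-3*s)² = s + 9*s²)
(p(1, -2) + 7)² = (-2*(1 + 9*(-2)) + 7)² = (-2*(1 - 18) + 7)² = (-2*(-17) + 7)² = (34 + 7)² = 41² = 1681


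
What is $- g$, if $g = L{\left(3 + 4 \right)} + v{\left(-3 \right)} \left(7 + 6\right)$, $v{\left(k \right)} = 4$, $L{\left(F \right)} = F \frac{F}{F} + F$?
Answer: $-66$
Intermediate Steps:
$L{\left(F \right)} = 2 F$ ($L{\left(F \right)} = F 1 + F = F + F = 2 F$)
$g = 66$ ($g = 2 \left(3 + 4\right) + 4 \left(7 + 6\right) = 2 \cdot 7 + 4 \cdot 13 = 14 + 52 = 66$)
$- g = \left(-1\right) 66 = -66$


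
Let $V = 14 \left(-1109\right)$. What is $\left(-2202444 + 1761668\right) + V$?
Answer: $-456302$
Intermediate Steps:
$V = -15526$
$\left(-2202444 + 1761668\right) + V = \left(-2202444 + 1761668\right) - 15526 = -440776 - 15526 = -456302$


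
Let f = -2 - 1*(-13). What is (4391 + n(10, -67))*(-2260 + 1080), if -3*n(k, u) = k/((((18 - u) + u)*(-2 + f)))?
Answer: -1259069440/243 ≈ -5.1814e+6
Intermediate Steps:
f = 11 (f = -2 + 13 = 11)
n(k, u) = -k/486 (n(k, u) = -k/(3*(((18 - u) + u)*(-2 + 11))) = -k/(3*(18*9)) = -k/(3*162) = -k/486)
(4391 + n(10, -67))*(-2260 + 1080) = (4391 - 1/486*10)*(-2260 + 1080) = (4391 - 5/243)*(-1180) = (1067008/243)*(-1180) = -1259069440/243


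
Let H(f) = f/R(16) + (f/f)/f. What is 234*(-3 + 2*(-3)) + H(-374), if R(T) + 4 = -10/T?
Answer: -28023857/13838 ≈ -2025.1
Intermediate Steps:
R(T) = -4 - 10/T
H(f) = 1/f - 8*f/37 (H(f) = f/(-4 - 10/16) + (f/f)/f = f/(-4 - 10*1/16) + 1/f = f/(-4 - 5/8) + 1/f = f/(-37/8) + 1/f = f*(-8/37) + 1/f = -8*f/37 + 1/f = 1/f - 8*f/37)
234*(-3 + 2*(-3)) + H(-374) = 234*(-3 + 2*(-3)) + (1/(-374) - 8/37*(-374)) = 234*(-3 - 6) + (-1/374 + 2992/37) = 234*(-9) + 1118971/13838 = -2106 + 1118971/13838 = -28023857/13838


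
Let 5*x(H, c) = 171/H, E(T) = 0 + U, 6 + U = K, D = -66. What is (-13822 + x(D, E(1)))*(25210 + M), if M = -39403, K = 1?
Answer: 21580130061/110 ≈ 1.9618e+8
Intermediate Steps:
U = -5 (U = -6 + 1 = -5)
E(T) = -5 (E(T) = 0 - 5 = -5)
x(H, c) = 171/(5*H) (x(H, c) = (171/H)/5 = 171/(5*H))
(-13822 + x(D, E(1)))*(25210 + M) = (-13822 + (171/5)/(-66))*(25210 - 39403) = (-13822 + (171/5)*(-1/66))*(-14193) = (-13822 - 57/110)*(-14193) = -1520477/110*(-14193) = 21580130061/110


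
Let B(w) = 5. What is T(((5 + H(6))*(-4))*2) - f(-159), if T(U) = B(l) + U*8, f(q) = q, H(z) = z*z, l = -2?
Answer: -2460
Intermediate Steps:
H(z) = z²
T(U) = 5 + 8*U (T(U) = 5 + U*8 = 5 + 8*U)
T(((5 + H(6))*(-4))*2) - f(-159) = (5 + 8*(((5 + 6²)*(-4))*2)) - 1*(-159) = (5 + 8*(((5 + 36)*(-4))*2)) + 159 = (5 + 8*((41*(-4))*2)) + 159 = (5 + 8*(-164*2)) + 159 = (5 + 8*(-328)) + 159 = (5 - 2624) + 159 = -2619 + 159 = -2460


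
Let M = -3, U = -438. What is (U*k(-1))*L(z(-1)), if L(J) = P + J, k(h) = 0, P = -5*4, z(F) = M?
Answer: 0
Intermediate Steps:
z(F) = -3
P = -20
L(J) = -20 + J
(U*k(-1))*L(z(-1)) = (-438*0)*(-20 - 3) = 0*(-23) = 0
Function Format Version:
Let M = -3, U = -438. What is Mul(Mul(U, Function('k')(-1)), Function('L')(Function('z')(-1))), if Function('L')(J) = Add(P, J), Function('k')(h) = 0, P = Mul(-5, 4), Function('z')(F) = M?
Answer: 0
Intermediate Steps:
Function('z')(F) = -3
P = -20
Function('L')(J) = Add(-20, J)
Mul(Mul(U, Function('k')(-1)), Function('L')(Function('z')(-1))) = Mul(Mul(-438, 0), Add(-20, -3)) = Mul(0, -23) = 0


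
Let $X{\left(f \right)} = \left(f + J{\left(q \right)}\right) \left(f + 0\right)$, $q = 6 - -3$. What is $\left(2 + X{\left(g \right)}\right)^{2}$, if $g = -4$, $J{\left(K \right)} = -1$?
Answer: $484$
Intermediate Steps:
$q = 9$ ($q = 6 + 3 = 9$)
$X{\left(f \right)} = f \left(-1 + f\right)$ ($X{\left(f \right)} = \left(f - 1\right) \left(f + 0\right) = \left(-1 + f\right) f = f \left(-1 + f\right)$)
$\left(2 + X{\left(g \right)}\right)^{2} = \left(2 - 4 \left(-1 - 4\right)\right)^{2} = \left(2 - -20\right)^{2} = \left(2 + 20\right)^{2} = 22^{2} = 484$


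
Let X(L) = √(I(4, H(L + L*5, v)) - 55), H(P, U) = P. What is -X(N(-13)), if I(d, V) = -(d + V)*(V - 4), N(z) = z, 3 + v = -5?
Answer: -I*√6123 ≈ -78.25*I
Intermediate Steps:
v = -8 (v = -3 - 5 = -8)
I(d, V) = -(-4 + V)*(V + d) (I(d, V) = -(V + d)*(-4 + V) = -(-4 + V)*(V + d))
X(L) = √(-39 - 36*L²) (X(L) = √((-(L + L*5)² + 4*(L + L*5) + 4*4 - 1*(L + L*5)*4) - 55) = √((-(L + 5*L)² + 4*(L + 5*L) + 16 - 1*(L + 5*L)*4) - 55) = √((-(6*L)² + 4*(6*L) + 16 - 1*6*L*4) - 55) = √((-36*L² + 24*L + 16 - 24*L) - 55) = √((16 - 36*L²) - 55) = √(-39 - 36*L²))
-X(N(-13)) = -√(-39 - 36*(-13)²) = -√(-39 - 36*169) = -√(-39 - 6084) = -√(-6123) = -I*√6123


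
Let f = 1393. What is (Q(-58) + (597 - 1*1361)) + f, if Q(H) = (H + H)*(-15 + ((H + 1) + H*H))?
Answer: -381243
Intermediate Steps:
Q(H) = 2*H*(-14 + H + H²) (Q(H) = (2*H)*(-15 + ((1 + H) + H²)) = (2*H)*(-15 + (1 + H + H²)) = (2*H)*(-14 + H + H²) = 2*H*(-14 + H + H²))
(Q(-58) + (597 - 1*1361)) + f = (2*(-58)*(-14 - 58 + (-58)²) + (597 - 1*1361)) + 1393 = (2*(-58)*(-14 - 58 + 3364) + (597 - 1361)) + 1393 = (2*(-58)*3292 - 764) + 1393 = (-381872 - 764) + 1393 = -382636 + 1393 = -381243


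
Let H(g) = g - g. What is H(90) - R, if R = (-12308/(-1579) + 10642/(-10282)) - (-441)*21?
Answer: -75232328348/8117639 ≈ -9267.8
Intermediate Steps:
H(g) = 0
R = 75232328348/8117639 (R = (-12308*(-1/1579) + 10642*(-1/10282)) - 1*(-9261) = (12308/1579 - 5321/5141) + 9261 = 54873569/8117639 + 9261 = 75232328348/8117639 ≈ 9267.8)
H(90) - R = 0 - 1*75232328348/8117639 = 0 - 75232328348/8117639 = -75232328348/8117639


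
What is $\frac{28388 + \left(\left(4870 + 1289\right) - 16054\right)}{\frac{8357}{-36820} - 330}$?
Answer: $- \frac{680912260}{12158957} \approx -56.001$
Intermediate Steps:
$\frac{28388 + \left(\left(4870 + 1289\right) - 16054\right)}{\frac{8357}{-36820} - 330} = \frac{28388 + \left(6159 - 16054\right)}{8357 \left(- \frac{1}{36820}\right) - 330} = \frac{28388 - 9895}{- \frac{8357}{36820} - 330} = \frac{18493}{- \frac{12158957}{36820}} = 18493 \left(- \frac{36820}{12158957}\right) = - \frac{680912260}{12158957}$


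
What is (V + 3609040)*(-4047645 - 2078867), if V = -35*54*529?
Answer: -15985478905760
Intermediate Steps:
V = -999810 (V = -1890*529 = -999810)
(V + 3609040)*(-4047645 - 2078867) = (-999810 + 3609040)*(-4047645 - 2078867) = 2609230*(-6126512) = -15985478905760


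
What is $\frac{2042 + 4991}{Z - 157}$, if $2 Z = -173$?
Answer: $- \frac{14066}{487} \approx -28.883$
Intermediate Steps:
$Z = - \frac{173}{2}$ ($Z = \frac{1}{2} \left(-173\right) = - \frac{173}{2} \approx -86.5$)
$\frac{2042 + 4991}{Z - 157} = \frac{2042 + 4991}{- \frac{173}{2} - 157} = \frac{7033}{- \frac{487}{2}} = 7033 \left(- \frac{2}{487}\right) = - \frac{14066}{487}$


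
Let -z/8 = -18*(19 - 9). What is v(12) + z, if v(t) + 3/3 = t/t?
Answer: 1440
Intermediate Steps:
v(t) = 0 (v(t) = -1 + t/t = -1 + 1 = 0)
z = 1440 (z = -(-144)*(19 - 9) = -(-144)*10 = -8*(-180) = 1440)
v(12) + z = 0 + 1440 = 1440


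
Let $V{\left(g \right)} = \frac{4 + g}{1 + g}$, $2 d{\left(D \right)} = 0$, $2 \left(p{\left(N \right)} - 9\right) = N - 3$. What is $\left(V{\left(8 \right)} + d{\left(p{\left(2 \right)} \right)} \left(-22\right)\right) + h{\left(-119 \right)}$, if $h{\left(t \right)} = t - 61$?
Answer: $- \frac{536}{3} \approx -178.67$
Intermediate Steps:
$p{\left(N \right)} = \frac{15}{2} + \frac{N}{2}$ ($p{\left(N \right)} = 9 + \frac{N - 3}{2} = 9 + \frac{-3 + N}{2} = 9 + \left(- \frac{3}{2} + \frac{N}{2}\right) = \frac{15}{2} + \frac{N}{2}$)
$d{\left(D \right)} = 0$ ($d{\left(D \right)} = \frac{1}{2} \cdot 0 = 0$)
$h{\left(t \right)} = -61 + t$ ($h{\left(t \right)} = t - 61 = -61 + t$)
$V{\left(g \right)} = \frac{4 + g}{1 + g}$
$\left(V{\left(8 \right)} + d{\left(p{\left(2 \right)} \right)} \left(-22\right)\right) + h{\left(-119 \right)} = \left(\frac{4 + 8}{1 + 8} + 0 \left(-22\right)\right) - 180 = \left(\frac{1}{9} \cdot 12 + 0\right) - 180 = \left(\frac{4}{3} + 0\right) - 180 = \frac{4}{3} - 180 = - \frac{536}{3}$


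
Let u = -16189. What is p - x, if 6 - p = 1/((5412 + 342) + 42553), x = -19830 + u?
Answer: 1740259674/48307 ≈ 36025.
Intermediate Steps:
x = -36019 (x = -19830 - 16189 = -36019)
p = 289841/48307 (p = 6 - 1/((5412 + 342) + 42553) = 6 - 1/(5754 + 42553) = 6 - 1/48307 = 289841/48307 ≈ 6.0000)
p - x = 289841/48307 - 1*(-36019) = 289841/48307 + 36019 = 1740259674/48307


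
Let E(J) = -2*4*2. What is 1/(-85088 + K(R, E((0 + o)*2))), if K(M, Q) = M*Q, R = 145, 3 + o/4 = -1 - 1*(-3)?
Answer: -1/87408 ≈ -1.1441e-5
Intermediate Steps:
o = -4 (o = -12 + 4*(-1 - 1*(-3)) = -12 + 4*(-1 + 3) = -12 + 4*2 = -12 + 8 = -4)
E(J) = -16 (E(J) = -8*2 = -16)
1/(-85088 + K(R, E((0 + o)*2))) = 1/(-85088 + 145*(-16)) = 1/(-85088 - 2320) = 1/(-87408) = -1/87408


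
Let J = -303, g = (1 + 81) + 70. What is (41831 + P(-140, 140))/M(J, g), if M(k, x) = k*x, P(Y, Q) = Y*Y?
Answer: -20477/15352 ≈ -1.3338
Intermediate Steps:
P(Y, Q) = Y²
g = 152 (g = 82 + 70 = 152)
(41831 + P(-140, 140))/M(J, g) = (41831 + (-140)²)/((-303*152)) = (41831 + 19600)/(-46056) = 61431*(-1/46056) = -20477/15352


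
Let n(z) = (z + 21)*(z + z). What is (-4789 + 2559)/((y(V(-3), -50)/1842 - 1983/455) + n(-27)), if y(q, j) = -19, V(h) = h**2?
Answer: -1868985300/267886309 ≈ -6.9768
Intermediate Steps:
n(z) = 2*z*(21 + z) (n(z) = (21 + z)*(2*z) = 2*z*(21 + z))
(-4789 + 2559)/((y(V(-3), -50)/1842 - 1983/455) + n(-27)) = (-4789 + 2559)/((-19/1842 - 1983/455) + 2*(-27)*(21 - 27)) = -2230/((-19*1/1842 - 1983*1/455) + 2*(-27)*(-6)) = -2230/((-19/1842 - 1983/455) + 324) = -2230/(-3661331/838110 + 324) = -2230/267886309/838110 = -2230*838110/267886309 = -1868985300/267886309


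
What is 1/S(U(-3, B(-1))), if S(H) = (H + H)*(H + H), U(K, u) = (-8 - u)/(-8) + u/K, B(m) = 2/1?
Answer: 36/49 ≈ 0.73469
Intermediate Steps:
B(m) = 2 (B(m) = 2*1 = 2)
U(K, u) = 1 + u/8 + u/K (U(K, u) = (-8 - u)*(-⅛) + u/K = (1 + u/8) + u/K = 1 + u/8 + u/K)
S(H) = 4*H² (S(H) = (2*H)*(2*H) = 4*H²)
1/S(U(-3, B(-1))) = 1/(4*(1 + (⅛)*2 + 2/(-3))²) = 1/(4*(1 + ¼ + 2*(-⅓))²) = 1/(4*(1 + ¼ - ⅔)²) = 1/(4*(7/12)²) = 1/(4*(49/144)) = 1/(49/36) = 36/49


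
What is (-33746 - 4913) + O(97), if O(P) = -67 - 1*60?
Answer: -38786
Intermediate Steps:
O(P) = -127 (O(P) = -67 - 60 = -127)
(-33746 - 4913) + O(97) = (-33746 - 4913) - 127 = -38659 - 127 = -38786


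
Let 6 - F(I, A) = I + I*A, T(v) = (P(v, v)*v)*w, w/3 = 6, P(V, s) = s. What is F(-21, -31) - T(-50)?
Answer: -45624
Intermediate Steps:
w = 18 (w = 3*6 = 18)
T(v) = 18*v² (T(v) = (v*v)*18 = v²*18 = 18*v²)
F(I, A) = 6 - I - A*I (F(I, A) = 6 - (I + I*A) = 6 - (I + A*I) = 6 + (-I - A*I) = 6 - I - A*I)
F(-21, -31) - T(-50) = (6 - 1*(-21) - 1*(-31)*(-21)) - 18*(-50)² = (6 + 21 - 651) - 18*2500 = -624 - 1*45000 = -624 - 45000 = -45624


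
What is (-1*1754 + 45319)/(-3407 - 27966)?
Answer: -43565/31373 ≈ -1.3886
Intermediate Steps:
(-1*1754 + 45319)/(-3407 - 27966) = (-1754 + 45319)/(-31373) = 43565*(-1/31373) = -43565/31373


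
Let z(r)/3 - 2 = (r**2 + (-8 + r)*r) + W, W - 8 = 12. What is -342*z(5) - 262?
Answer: -33094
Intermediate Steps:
W = 20 (W = 8 + 12 = 20)
z(r) = 66 + 3*r**2 + 3*r*(-8 + r) (z(r) = 6 + 3*((r**2 + (-8 + r)*r) + 20) = 6 + 3*((r**2 + r*(-8 + r)) + 20) = 6 + 3*(20 + r**2 + r*(-8 + r)) = 6 + (60 + 3*r**2 + 3*r*(-8 + r)) = 66 + 3*r**2 + 3*r*(-8 + r))
-342*z(5) - 262 = -342*(66 - 24*5 + 6*5**2) - 262 = -342*(66 - 120 + 6*25) - 262 = -342*(66 - 120 + 150) - 262 = -342*96 - 262 = -32832 - 262 = -33094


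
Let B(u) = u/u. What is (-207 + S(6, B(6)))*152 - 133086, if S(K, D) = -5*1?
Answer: -165310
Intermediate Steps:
B(u) = 1
S(K, D) = -5
(-207 + S(6, B(6)))*152 - 133086 = (-207 - 5)*152 - 133086 = -212*152 - 133086 = -32224 - 133086 = -165310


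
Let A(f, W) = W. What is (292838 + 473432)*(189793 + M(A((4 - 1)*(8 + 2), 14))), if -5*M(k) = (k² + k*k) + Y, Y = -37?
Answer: 145378276940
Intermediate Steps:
M(k) = 37/5 - 2*k²/5 (M(k) = -((k² + k*k) - 37)/5 = -((k² + k²) - 37)/5 = -(2*k² - 37)/5 = -(-37 + 2*k²)/5 = 37/5 - 2*k²/5)
(292838 + 473432)*(189793 + M(A((4 - 1)*(8 + 2), 14))) = (292838 + 473432)*(189793 + (37/5 - ⅖*14²)) = 766270*(189793 + (37/5 - ⅖*196)) = 766270*(189793 + (37/5 - 392/5)) = 766270*(189793 - 71) = 766270*189722 = 145378276940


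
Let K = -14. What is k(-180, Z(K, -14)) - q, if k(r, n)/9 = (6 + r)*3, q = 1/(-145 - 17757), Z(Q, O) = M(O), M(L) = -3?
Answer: -84103595/17902 ≈ -4698.0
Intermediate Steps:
Z(Q, O) = -3
q = -1/17902 (q = 1/(-17902) = -1/17902 ≈ -5.5860e-5)
k(r, n) = 162 + 27*r (k(r, n) = 9*((6 + r)*3) = 9*(18 + 3*r) = 162 + 27*r)
k(-180, Z(K, -14)) - q = (162 + 27*(-180)) - 1*(-1/17902) = (162 - 4860) + 1/17902 = -4698 + 1/17902 = -84103595/17902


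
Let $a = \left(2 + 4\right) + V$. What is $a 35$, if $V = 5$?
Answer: $385$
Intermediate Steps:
$a = 11$ ($a = \left(2 + 4\right) + 5 = 6 + 5 = 11$)
$a 35 = 11 \cdot 35 = 385$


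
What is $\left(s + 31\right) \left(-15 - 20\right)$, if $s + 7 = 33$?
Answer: $-1995$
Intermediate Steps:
$s = 26$ ($s = -7 + 33 = 26$)
$\left(s + 31\right) \left(-15 - 20\right) = \left(26 + 31\right) \left(-15 - 20\right) = 57 \left(-35\right) = -1995$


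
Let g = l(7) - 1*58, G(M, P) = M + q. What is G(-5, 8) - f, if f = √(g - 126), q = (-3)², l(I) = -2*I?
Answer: 4 - 3*I*√22 ≈ 4.0 - 14.071*I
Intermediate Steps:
q = 9
G(M, P) = 9 + M (G(M, P) = M + 9 = 9 + M)
g = -72 (g = -2*7 - 1*58 = -14 - 58 = -72)
f = 3*I*√22 (f = √(-72 - 126) = √(-198) = 3*I*√22 ≈ 14.071*I)
G(-5, 8) - f = (9 - 5) - 3*I*√22 = 4 - 3*I*√22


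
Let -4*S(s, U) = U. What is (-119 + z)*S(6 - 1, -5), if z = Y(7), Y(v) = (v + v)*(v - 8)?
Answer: -665/4 ≈ -166.25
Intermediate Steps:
S(s, U) = -U/4
Y(v) = 2*v*(-8 + v) (Y(v) = (2*v)*(-8 + v) = 2*v*(-8 + v))
z = -14 (z = 2*7*(-8 + 7) = 2*7*(-1) = -14)
(-119 + z)*S(6 - 1, -5) = (-119 - 14)*(-¼*(-5)) = -133*5/4 = -665/4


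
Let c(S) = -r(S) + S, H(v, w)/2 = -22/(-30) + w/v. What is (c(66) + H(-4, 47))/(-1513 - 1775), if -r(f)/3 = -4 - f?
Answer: 4981/98640 ≈ 0.050497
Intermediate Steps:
H(v, w) = 22/15 + 2*w/v (H(v, w) = 2*(-22/(-30) + w/v) = 2*(-22*(-1/30) + w/v) = 2*(11/15 + w/v) = 22/15 + 2*w/v)
r(f) = 12 + 3*f (r(f) = -3*(-4 - f) = 12 + 3*f)
c(S) = -12 - 2*S (c(S) = -(12 + 3*S) + S = (-12 - 3*S) + S = -12 - 2*S)
(c(66) + H(-4, 47))/(-1513 - 1775) = ((-12 - 2*66) + (22/15 + 2*47/(-4)))/(-1513 - 1775) = ((-12 - 132) + (22/15 + 2*47*(-1/4)))/(-3288) = (-144 + (22/15 - 47/2))*(-1/3288) = (-144 - 661/30)*(-1/3288) = -4981/30*(-1/3288) = 4981/98640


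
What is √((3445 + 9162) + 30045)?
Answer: 2*√10663 ≈ 206.52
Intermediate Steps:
√((3445 + 9162) + 30045) = √(12607 + 30045) = √42652 = 2*√10663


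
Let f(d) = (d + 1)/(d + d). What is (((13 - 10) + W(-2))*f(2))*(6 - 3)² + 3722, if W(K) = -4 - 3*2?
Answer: 14699/4 ≈ 3674.8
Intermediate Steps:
f(d) = (1 + d)/(2*d) (f(d) = (1 + d)/((2*d)) = (1 + d)*(1/(2*d)) = (1 + d)/(2*d))
W(K) = -10 (W(K) = -4 - 6 = -10)
(((13 - 10) + W(-2))*f(2))*(6 - 3)² + 3722 = (((13 - 10) - 10)*((½)*(1 + 2)/2))*(6 - 3)² + 3722 = ((3 - 10)*((½)*(½)*3))*3² + 3722 = -7*¾*9 + 3722 = -21/4*9 + 3722 = -189/4 + 3722 = 14699/4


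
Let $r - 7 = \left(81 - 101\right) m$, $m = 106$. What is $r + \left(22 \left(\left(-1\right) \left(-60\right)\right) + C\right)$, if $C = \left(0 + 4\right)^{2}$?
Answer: $-777$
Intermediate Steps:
$C = 16$ ($C = 4^{2} = 16$)
$r = -2113$ ($r = 7 + \left(81 - 101\right) 106 = 7 - 2120 = -2113$)
$r + \left(22 \left(\left(-1\right) \left(-60\right)\right) + C\right) = -2113 + \left(22 \left(\left(-1\right) \left(-60\right)\right) + 16\right) = -2113 + \left(22 \cdot 60 + 16\right) = -2113 + \left(1320 + 16\right) = -2113 + 1336 = -777$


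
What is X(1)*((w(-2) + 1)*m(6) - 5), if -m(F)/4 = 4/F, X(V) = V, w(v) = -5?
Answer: 17/3 ≈ 5.6667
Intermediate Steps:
m(F) = -16/F
X(1)*((w(-2) + 1)*m(6) - 5) = 1*((-5 + 1)*(-16/6) - 5) = 1*(-(-64)/6 - 5) = 1*(-4*(-8/3) - 5) = 1*(32/3 - 5) = 1*(17/3) = 17/3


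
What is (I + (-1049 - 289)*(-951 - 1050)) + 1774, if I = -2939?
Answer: 2676173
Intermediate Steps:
(I + (-1049 - 289)*(-951 - 1050)) + 1774 = (-2939 + (-1049 - 289)*(-951 - 1050)) + 1774 = (-2939 - 1338*(-2001)) + 1774 = (-2939 + 2677338) + 1774 = 2674399 + 1774 = 2676173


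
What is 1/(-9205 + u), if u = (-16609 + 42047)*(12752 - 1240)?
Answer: 1/292833051 ≈ 3.4149e-9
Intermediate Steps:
u = 292842256 (u = 25438*11512 = 292842256)
1/(-9205 + u) = 1/(-9205 + 292842256) = 1/292833051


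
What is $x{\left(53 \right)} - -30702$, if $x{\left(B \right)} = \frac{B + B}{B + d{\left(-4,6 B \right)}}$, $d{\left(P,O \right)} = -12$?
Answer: $\frac{1258888}{41} \approx 30705.0$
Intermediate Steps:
$x{\left(B \right)} = \frac{2 B}{-12 + B}$ ($x{\left(B \right)} = \frac{B + B}{B - 12} = \frac{2 B}{-12 + B}$)
$x{\left(53 \right)} - -30702 = 2 \cdot 53 \frac{1}{-12 + 53} - -30702 = 2 \cdot 53 \cdot \frac{1}{41} + 30702 = \frac{106}{41} + 30702 = \frac{1258888}{41}$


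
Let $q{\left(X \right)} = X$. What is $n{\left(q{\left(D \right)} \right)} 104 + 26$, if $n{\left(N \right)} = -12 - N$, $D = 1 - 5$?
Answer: $-806$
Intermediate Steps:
$D = -4$
$n{\left(q{\left(D \right)} \right)} 104 + 26 = \left(-12 - -4\right) 104 + 26 = \left(-12 + 4\right) 104 + 26 = \left(-8\right) 104 + 26 = -832 + 26 = -806$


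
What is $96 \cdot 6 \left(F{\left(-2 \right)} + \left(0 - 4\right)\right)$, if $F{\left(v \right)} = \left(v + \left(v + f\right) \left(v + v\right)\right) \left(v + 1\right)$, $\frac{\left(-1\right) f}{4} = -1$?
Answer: $3456$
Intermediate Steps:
$f = 4$ ($f = \left(-4\right) \left(-1\right) = 4$)
$F{\left(v \right)} = \left(1 + v\right) \left(v + 2 v \left(4 + v\right)\right)$ ($F{\left(v \right)} = \left(v + \left(v + 4\right) \left(v + v\right)\right) \left(v + 1\right) = \left(v + \left(4 + v\right) 2 v\right) \left(1 + v\right) = \left(v + 2 v \left(4 + v\right)\right) \left(1 + v\right) = \left(1 + v\right) \left(v + 2 v \left(4 + v\right)\right)$)
$96 \cdot 6 \left(F{\left(-2 \right)} + \left(0 - 4\right)\right) = 96 \cdot 6 \left(- 2 \left(9 + 2 \left(-2\right)^{2} + 11 \left(-2\right)\right) + \left(0 - 4\right)\right) = 96 \cdot 6 \left(- 2 \left(9 + 2 \cdot 4 - 22\right) - 4\right) = 96 \cdot 6 \left(- 2 \left(9 + 8 - 22\right) - 4\right) = 96 \cdot 6 \left(\left(-2\right) \left(-5\right) - 4\right) = 96 \cdot 6 \left(10 - 4\right) = 96 \cdot 6 \cdot 6 = 96 \cdot 36 = 3456$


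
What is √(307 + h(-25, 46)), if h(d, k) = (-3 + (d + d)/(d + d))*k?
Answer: √215 ≈ 14.663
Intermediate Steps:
h(d, k) = -2*k (h(d, k) = (-3 + (2*d)/((2*d)))*k = (-3 + (2*d)*(1/(2*d)))*k = (-3 + 1)*k = -2*k)
√(307 + h(-25, 46)) = √(307 - 2*46) = √(307 - 92) = √215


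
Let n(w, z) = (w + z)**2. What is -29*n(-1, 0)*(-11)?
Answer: 319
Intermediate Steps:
-29*n(-1, 0)*(-11) = -29*(-1 + 0)**2*(-11) = -29*(-1)**2*(-11) = -29*1*(-11) = -29*(-11) = 319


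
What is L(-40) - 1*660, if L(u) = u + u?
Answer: -740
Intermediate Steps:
L(u) = 2*u
L(-40) - 1*660 = 2*(-40) - 1*660 = -80 - 660 = -740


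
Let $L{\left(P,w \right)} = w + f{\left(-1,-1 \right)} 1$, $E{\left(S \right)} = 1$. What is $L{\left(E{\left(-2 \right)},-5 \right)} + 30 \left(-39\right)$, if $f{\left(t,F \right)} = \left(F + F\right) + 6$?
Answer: $-1171$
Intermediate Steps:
$f{\left(t,F \right)} = 6 + 2 F$ ($f{\left(t,F \right)} = 2 F + 6 = 6 + 2 F$)
$L{\left(P,w \right)} = 4 + w$ ($L{\left(P,w \right)} = w + \left(6 + 2 \left(-1\right)\right) 1 = w + \left(6 - 2\right) 1 = w + 4 \cdot 1 = w + 4 = 4 + w$)
$L{\left(E{\left(-2 \right)},-5 \right)} + 30 \left(-39\right) = \left(4 - 5\right) + 30 \left(-39\right) = -1 - 1170 = -1171$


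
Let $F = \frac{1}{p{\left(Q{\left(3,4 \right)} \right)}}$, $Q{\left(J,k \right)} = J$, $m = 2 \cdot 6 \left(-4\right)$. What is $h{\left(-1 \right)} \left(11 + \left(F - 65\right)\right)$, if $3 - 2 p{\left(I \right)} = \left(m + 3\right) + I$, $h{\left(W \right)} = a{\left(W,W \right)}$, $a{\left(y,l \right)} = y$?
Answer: $\frac{2428}{45} \approx 53.956$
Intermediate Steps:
$m = -48$ ($m = 12 \left(-4\right) = -48$)
$h{\left(W \right)} = W$
$p{\left(I \right)} = 24 - \frac{I}{2}$ ($p{\left(I \right)} = \frac{3}{2} - \frac{\left(-48 + 3\right) + I}{2} = \frac{3}{2} - \frac{-45 + I}{2} = \frac{3}{2} - \left(- \frac{45}{2} + \frac{I}{2}\right) = 24 - \frac{I}{2}$)
$F = \frac{2}{45}$ ($F = \frac{1}{24 - \frac{3}{2}} = \frac{1}{\frac{45}{2}} = \frac{2}{45} \approx 0.044444$)
$h{\left(-1 \right)} \left(11 + \left(F - 65\right)\right) = - (11 + \left(\frac{2}{45} - 65\right)) = - (11 - \frac{2923}{45}) = \left(-1\right) \left(- \frac{2428}{45}\right) = \frac{2428}{45}$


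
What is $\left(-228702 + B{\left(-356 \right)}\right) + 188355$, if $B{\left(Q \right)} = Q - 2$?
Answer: $-40705$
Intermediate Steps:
$B{\left(Q \right)} = -2 + Q$
$\left(-228702 + B{\left(-356 \right)}\right) + 188355 = \left(-228702 - 358\right) + 188355 = -229060 + 188355 = -40705$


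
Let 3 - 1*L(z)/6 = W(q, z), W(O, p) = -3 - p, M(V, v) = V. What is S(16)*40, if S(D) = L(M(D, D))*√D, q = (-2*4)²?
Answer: 21120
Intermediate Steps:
q = 64 (q = (-8)² = 64)
L(z) = 36 + 6*z (L(z) = 18 - 6*(-3 - z) = 18 + (18 + 6*z) = 36 + 6*z)
S(D) = √D*(36 + 6*D) (S(D) = (36 + 6*D)*√D = √D*(36 + 6*D))
S(16)*40 = (6*√16*(6 + 16))*40 = (6*4*22)*40 = 528*40 = 21120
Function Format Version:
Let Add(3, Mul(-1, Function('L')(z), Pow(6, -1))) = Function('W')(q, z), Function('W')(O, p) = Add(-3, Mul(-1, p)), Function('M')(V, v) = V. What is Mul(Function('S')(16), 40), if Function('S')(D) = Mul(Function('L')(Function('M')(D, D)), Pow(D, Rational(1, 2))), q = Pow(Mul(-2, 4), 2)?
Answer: 21120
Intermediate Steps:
q = 64 (q = Pow(-8, 2) = 64)
Function('L')(z) = Add(36, Mul(6, z)) (Function('L')(z) = Add(18, Mul(-6, Add(-3, Mul(-1, z)))) = Add(18, Add(18, Mul(6, z))) = Add(36, Mul(6, z)))
Function('S')(D) = Mul(Pow(D, Rational(1, 2)), Add(36, Mul(6, D))) (Function('S')(D) = Mul(Add(36, Mul(6, D)), Pow(D, Rational(1, 2))) = Mul(Pow(D, Rational(1, 2)), Add(36, Mul(6, D))))
Mul(Function('S')(16), 40) = Mul(Mul(6, Pow(16, Rational(1, 2)), Add(6, 16)), 40) = Mul(Mul(6, 4, 22), 40) = Mul(528, 40) = 21120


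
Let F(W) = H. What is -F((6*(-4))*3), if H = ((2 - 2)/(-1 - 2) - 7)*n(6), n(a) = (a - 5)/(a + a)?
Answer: 7/12 ≈ 0.58333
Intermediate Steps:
n(a) = (-5 + a)/(2*a) (n(a) = (-5 + a)/((2*a)) = (-5 + a)*(1/(2*a)) = (-5 + a)/(2*a))
H = -7/12 (H = ((2 - 2)/(-1 - 2) - 7)*((½)*(-5 + 6)/6) = (0/(-3) - 7)*((½)*(⅙)*1) = (0*(-⅓) - 7)*(1/12) = (0 - 7)*(1/12) = -7*1/12 = -7/12 ≈ -0.58333)
F(W) = -7/12
-F((6*(-4))*3) = -1*(-7/12) = 7/12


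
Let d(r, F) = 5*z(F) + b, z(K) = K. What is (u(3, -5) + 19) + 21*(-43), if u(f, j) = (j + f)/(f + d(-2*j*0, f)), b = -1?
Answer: -15030/17 ≈ -884.12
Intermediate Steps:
d(r, F) = -1 + 5*F (d(r, F) = 5*F - 1 = -1 + 5*F)
u(f, j) = (f + j)/(-1 + 6*f) (u(f, j) = (j + f)/(f + (-1 + 5*f)) = (f + j)/(-1 + 6*f))
(u(3, -5) + 19) + 21*(-43) = ((3 - 5)/(-1 + 6*3) + 19) + 21*(-43) = (-2/(-1 + 18) + 19) - 903 = (-2/17 + 19) - 903 = 321/17 - 903 = -15030/17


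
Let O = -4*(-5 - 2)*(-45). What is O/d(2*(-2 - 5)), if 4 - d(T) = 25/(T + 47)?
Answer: -41580/107 ≈ -388.60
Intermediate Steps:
d(T) = 4 - 25/(47 + T) (d(T) = 4 - 25/(T + 47) = 4 - 25/(47 + T))
O = -1260 (O = -4*(-7)*(-45) = 28*(-45) = -1260)
O/d(2*(-2 - 5)) = -1260*(47 + 2*(-2 - 5))/(163 + 4*(2*(-2 - 5))) = -1260*(47 + 2*(-7))/(163 + 4*(2*(-7))) = -1260*(47 - 14)/(163 + 4*(-14)) = -1260*33/(163 - 56) = -1260/((1/33)*107) = -1260/107/33 = -1260*33/107 = -41580/107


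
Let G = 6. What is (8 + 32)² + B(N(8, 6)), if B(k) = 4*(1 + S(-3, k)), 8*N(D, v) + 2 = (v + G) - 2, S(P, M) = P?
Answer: 1592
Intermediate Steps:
N(D, v) = ¼ + v/8 (N(D, v) = -¼ + ((v + 6) - 2)/8 = -¼ + ((6 + v) - 2)/8 = -¼ + (4 + v)/8 = -¼ + (½ + v/8) = ¼ + v/8)
B(k) = -8 (B(k) = 4*(1 - 3) = 4*(-2) = -8)
(8 + 32)² + B(N(8, 6)) = (8 + 32)² - 8 = 40² - 8 = 1600 - 8 = 1592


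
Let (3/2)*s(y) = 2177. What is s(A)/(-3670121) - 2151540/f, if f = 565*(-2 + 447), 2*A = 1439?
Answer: -676866603242/79093729065 ≈ -8.5578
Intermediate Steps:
A = 1439/2 (A = (1/2)*1439 = 1439/2 ≈ 719.50)
s(y) = 4354/3 (s(y) = (2/3)*2177 = 4354/3)
f = 251425 (f = 565*445 = 251425)
s(A)/(-3670121) - 2151540/f = (4354/3)/(-3670121) - 2151540/251425 = (4354/3)*(-1/3670121) - 2151540*1/251425 = -622/1572909 - 430308/50285 = -676866603242/79093729065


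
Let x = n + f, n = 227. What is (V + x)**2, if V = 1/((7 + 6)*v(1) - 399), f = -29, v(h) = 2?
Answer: 5454265609/139129 ≈ 39203.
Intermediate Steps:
x = 198 (x = 227 - 29 = 198)
V = -1/373 (V = 1/((7 + 6)*2 - 399) = 1/(13*2 - 399) = 1/(26 - 399) = 1/(-373) = -1/373 ≈ -0.0026810)
(V + x)**2 = (-1/373 + 198)**2 = (73853/373)**2 = 5454265609/139129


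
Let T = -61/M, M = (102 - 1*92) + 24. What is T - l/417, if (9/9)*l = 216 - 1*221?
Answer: -25267/14178 ≈ -1.7821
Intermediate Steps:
M = 34 (M = (102 - 92) + 24 = 10 + 24 = 34)
l = -5 (l = 216 - 1*221 = 216 - 221 = -5)
T = -61/34 ≈ -1.7941
T - l/417 = -61/34 - (-5)/417 = -61/34 - 1*(-5/417) = -61/34 + 5/417 = -25267/14178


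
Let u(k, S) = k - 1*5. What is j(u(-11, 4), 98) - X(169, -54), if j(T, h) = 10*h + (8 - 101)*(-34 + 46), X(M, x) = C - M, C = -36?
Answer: 69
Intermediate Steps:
X(M, x) = -36 - M
u(k, S) = -5 + k (u(k, S) = k - 5 = -5 + k)
j(T, h) = -1116 + 10*h (j(T, h) = 10*h - 93*12 = 10*h - 1116 = -1116 + 10*h)
j(u(-11, 4), 98) - X(169, -54) = (-1116 + 10*98) - (-36 - 1*169) = (-1116 + 980) - (-36 - 169) = -136 - 1*(-205) = -136 + 205 = 69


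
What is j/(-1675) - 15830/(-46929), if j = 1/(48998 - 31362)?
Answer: 467622902071/1386296738700 ≈ 0.33732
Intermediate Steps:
j = 1/17636 ≈ 5.6702e-5
j/(-1675) - 15830/(-46929) = (1/17636)/(-1675) - 15830/(-46929) = (1/17636)*(-1/1675) - 15830*(-1/46929) = -1/29540300 + 15830/46929 = 467622902071/1386296738700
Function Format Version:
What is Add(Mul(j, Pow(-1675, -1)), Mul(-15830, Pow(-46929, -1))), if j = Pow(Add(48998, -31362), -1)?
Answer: Rational(467622902071, 1386296738700) ≈ 0.33732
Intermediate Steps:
j = Rational(1, 17636) (j = Pow(17636, -1) = Rational(1, 17636) ≈ 5.6702e-5)
Add(Mul(j, Pow(-1675, -1)), Mul(-15830, Pow(-46929, -1))) = Add(Mul(Rational(1, 17636), Pow(-1675, -1)), Mul(-15830, Pow(-46929, -1))) = Add(Mul(Rational(1, 17636), Rational(-1, 1675)), Mul(-15830, Rational(-1, 46929))) = Add(Rational(-1, 29540300), Rational(15830, 46929)) = Rational(467622902071, 1386296738700)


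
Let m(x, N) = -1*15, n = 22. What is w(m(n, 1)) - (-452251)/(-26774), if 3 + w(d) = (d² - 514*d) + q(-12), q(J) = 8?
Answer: 212133309/26774 ≈ 7923.1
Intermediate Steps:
m(x, N) = -15
w(d) = 5 + d² - 514*d (w(d) = -3 + ((d² - 514*d) + 8) = -3 + (8 + d² - 514*d) = 5 + d² - 514*d)
w(m(n, 1)) - (-452251)/(-26774) = (5 + (-15)² - 514*(-15)) - (-452251)/(-26774) = (5 + 225 + 7710) - (-452251)*(-1)/26774 = 7940 - 1*452251/26774 = 7940 - 452251/26774 = 212133309/26774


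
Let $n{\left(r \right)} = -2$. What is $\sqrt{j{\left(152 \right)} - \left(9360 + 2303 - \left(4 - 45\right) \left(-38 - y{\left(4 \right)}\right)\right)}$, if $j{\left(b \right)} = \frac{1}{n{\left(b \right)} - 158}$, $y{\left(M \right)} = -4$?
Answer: $\frac{i \sqrt{16430410}}{40} \approx 101.34 i$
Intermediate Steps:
$j{\left(b \right)} = - \frac{1}{160}$ ($j{\left(b \right)} = \frac{1}{-2 - 158} = \frac{1}{-160} = - \frac{1}{160}$)
$\sqrt{j{\left(152 \right)} - \left(9360 + 2303 - \left(4 - 45\right) \left(-38 - y{\left(4 \right)}\right)\right)} = \sqrt{- \frac{1}{160} - \left(9360 + 2303 - \left(4 - 45\right) \left(-38 - -4\right)\right)} = \sqrt{- \frac{1}{160} - \left(11663 + 41 \left(-38 + 4\right)\right)} = \sqrt{- \frac{1}{160} - 10269} = \sqrt{- \frac{1643041}{160}} = \frac{i \sqrt{16430410}}{40}$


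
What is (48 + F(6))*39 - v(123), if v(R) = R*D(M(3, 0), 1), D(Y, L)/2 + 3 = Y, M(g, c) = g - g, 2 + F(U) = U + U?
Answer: 3000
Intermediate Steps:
F(U) = -2 + 2*U (F(U) = -2 + (U + U) = -2 + 2*U)
M(g, c) = 0
D(Y, L) = -6 + 2*Y
v(R) = -6*R (v(R) = R*(-6 + 2*0) = R*(-6 + 0) = R*(-6) = -6*R)
(48 + F(6))*39 - v(123) = (48 + (-2 + 2*6))*39 - (-6)*123 = (48 + (-2 + 12))*39 - 1*(-738) = (48 + 10)*39 + 738 = 58*39 + 738 = 2262 + 738 = 3000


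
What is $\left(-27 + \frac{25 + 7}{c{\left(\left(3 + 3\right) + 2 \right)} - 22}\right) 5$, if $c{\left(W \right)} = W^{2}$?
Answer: $- \frac{2755}{21} \approx -131.19$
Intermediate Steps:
$\left(-27 + \frac{25 + 7}{c{\left(\left(3 + 3\right) + 2 \right)} - 22}\right) 5 = \left(-27 + \frac{25 + 7}{\left(\left(3 + 3\right) + 2\right)^{2} - 22}\right) 5 = \left(-27 + \frac{32}{\left(6 + 2\right)^{2} - 22}\right) 5 = \left(-27 + \frac{32}{8^{2} - 22}\right) 5 = \left(-27 + \frac{32}{64 - 22}\right) 5 = \left(-27 + \frac{32}{42}\right) 5 = \left(-27 + 32 \cdot \frac{1}{42}\right) 5 = \left(-27 + \frac{16}{21}\right) 5 = \left(- \frac{551}{21}\right) 5 = - \frac{2755}{21}$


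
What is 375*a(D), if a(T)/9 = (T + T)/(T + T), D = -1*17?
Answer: 3375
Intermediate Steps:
D = -17
a(T) = 9 (a(T) = 9*((T + T)/(T + T)) = 9*((2*T)/((2*T))) = 9*((2*T)*(1/(2*T))) = 9*1 = 9)
375*a(D) = 375*9 = 3375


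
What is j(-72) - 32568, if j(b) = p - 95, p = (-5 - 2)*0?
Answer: -32663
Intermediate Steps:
p = 0 (p = -7*0 = 0)
j(b) = -95 (j(b) = 0 - 95 = -95)
j(-72) - 32568 = -95 - 32568 = -32663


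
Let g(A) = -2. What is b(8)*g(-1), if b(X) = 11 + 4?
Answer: -30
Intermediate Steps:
b(X) = 15
b(8)*g(-1) = 15*(-2) = -30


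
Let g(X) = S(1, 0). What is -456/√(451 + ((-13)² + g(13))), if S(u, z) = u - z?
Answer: -152*√69/69 ≈ -18.299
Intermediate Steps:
g(X) = 1 (g(X) = 1 - 1*0 = 1 + 0 = 1)
-456/√(451 + ((-13)² + g(13))) = -456/√(451 + ((-13)² + 1)) = -456/√(451 + (169 + 1)) = -456/√(451 + 170) = -456*√69/207 = -152*√69/69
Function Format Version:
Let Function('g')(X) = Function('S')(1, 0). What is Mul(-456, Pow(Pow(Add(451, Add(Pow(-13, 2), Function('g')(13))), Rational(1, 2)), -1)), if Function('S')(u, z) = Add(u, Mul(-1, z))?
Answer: Mul(Rational(-152, 69), Pow(69, Rational(1, 2))) ≈ -18.299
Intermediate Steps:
Function('g')(X) = 1 (Function('g')(X) = Add(1, Mul(-1, 0)) = Add(1, 0) = 1)
Mul(-456, Pow(Pow(Add(451, Add(Pow(-13, 2), Function('g')(13))), Rational(1, 2)), -1)) = Mul(-456, Pow(Pow(Add(451, Add(Pow(-13, 2), 1)), Rational(1, 2)), -1)) = Mul(-456, Pow(Pow(Add(451, Add(169, 1)), Rational(1, 2)), -1)) = Mul(-456, Pow(Pow(Add(451, 170), Rational(1, 2)), -1)) = Mul(-456, Pow(Pow(621, Rational(1, 2)), -1)) = Mul(-456, Pow(Mul(3, Pow(69, Rational(1, 2))), -1)) = Mul(-456, Mul(Rational(1, 207), Pow(69, Rational(1, 2)))) = Mul(Rational(-152, 69), Pow(69, Rational(1, 2)))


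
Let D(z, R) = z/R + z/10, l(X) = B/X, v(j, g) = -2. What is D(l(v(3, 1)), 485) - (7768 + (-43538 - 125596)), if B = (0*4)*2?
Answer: 161366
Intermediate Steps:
B = 0 (B = 0*2 = 0)
l(X) = 0 (l(X) = 0/X = 0)
D(z, R) = z/10 + z/R (D(z, R) = z/R + z*(⅒) = z/R + z/10 = z/10 + z/R)
D(l(v(3, 1)), 485) - (7768 + (-43538 - 125596)) = ((⅒)*0 + 0/485) - (7768 + (-43538 - 125596)) = (0 + 0*(1/485)) - (7768 - 169134) = (0 + 0) - 1*(-161366) = 0 + 161366 = 161366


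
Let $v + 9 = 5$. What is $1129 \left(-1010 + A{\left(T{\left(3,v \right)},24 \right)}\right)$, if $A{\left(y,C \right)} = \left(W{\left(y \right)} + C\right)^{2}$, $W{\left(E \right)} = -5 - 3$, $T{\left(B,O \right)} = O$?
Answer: $-851266$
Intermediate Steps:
$v = -4$ ($v = -9 + 5 = -4$)
$W{\left(E \right)} = -8$
$A{\left(y,C \right)} = \left(-8 + C\right)^{2}$
$1129 \left(-1010 + A{\left(T{\left(3,v \right)},24 \right)}\right) = 1129 \left(-1010 + \left(-8 + 24\right)^{2}\right) = 1129 \left(-1010 + 16^{2}\right) = 1129 \left(-1010 + 256\right) = 1129 \left(-754\right) = -851266$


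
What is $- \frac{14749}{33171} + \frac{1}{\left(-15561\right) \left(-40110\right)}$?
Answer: $- \frac{3068537845873}{6901245457470} \approx -0.44464$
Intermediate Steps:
$- \frac{14749}{33171} + \frac{1}{\left(-15561\right) \left(-40110\right)} = \left(-14749\right) \frac{1}{33171} - - \frac{1}{624151710} = - \frac{14749}{33171} + \frac{1}{624151710} = - \frac{3068537845873}{6901245457470}$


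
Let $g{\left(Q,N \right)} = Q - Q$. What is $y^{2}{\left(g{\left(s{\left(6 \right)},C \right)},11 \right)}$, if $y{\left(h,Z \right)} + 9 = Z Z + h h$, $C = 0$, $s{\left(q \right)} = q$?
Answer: $12544$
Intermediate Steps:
$g{\left(Q,N \right)} = 0$
$y{\left(h,Z \right)} = -9 + Z^{2} + h^{2}$ ($y{\left(h,Z \right)} = -9 + \left(Z Z + h h\right) = -9 + \left(Z^{2} + h^{2}\right) = -9 + Z^{2} + h^{2}$)
$y^{2}{\left(g{\left(s{\left(6 \right)},C \right)},11 \right)} = \left(-9 + 11^{2} + 0^{2}\right)^{2} = \left(-9 + 121 + 0\right)^{2} = 112^{2} = 12544$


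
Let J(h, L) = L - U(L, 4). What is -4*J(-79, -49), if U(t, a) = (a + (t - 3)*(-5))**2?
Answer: 278980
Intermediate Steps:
U(t, a) = (15 + a - 5*t)**2 (U(t, a) = (a + (-3 + t)*(-5))**2 = (a + (15 - 5*t))**2 = (15 + a - 5*t)**2)
J(h, L) = L - (19 - 5*L)**2 (J(h, L) = L - (15 + 4 - 5*L)**2 = L - (19 - 5*L)**2)
-4*J(-79, -49) = -4*(-49 - (19 - 5*(-49))**2) = -4*(-49 - (19 + 245)**2) = -4*(-49 - 1*264**2) = -4*(-49 - 1*69696) = -4*(-49 - 69696) = -4*(-69745) = 278980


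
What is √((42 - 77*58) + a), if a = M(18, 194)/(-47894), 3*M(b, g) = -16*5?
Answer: 4*I*√1427052066594/71841 ≈ 66.513*I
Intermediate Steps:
M(b, g) = -80/3 (M(b, g) = (-16*5)/3 = (⅓)*(-80) = -80/3)
a = 40/71841 (a = -80/3/(-47894) = -80/3*(-1/47894) = 40/71841 ≈ 0.00055678)
√((42 - 77*58) + a) = √((42 - 77*58) + 40/71841) = √((42 - 4466) + 40/71841) = √(-4424 + 40/71841) = √(-317824544/71841) = 4*I*√1427052066594/71841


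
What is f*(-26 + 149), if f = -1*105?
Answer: -12915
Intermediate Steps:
f = -105
f*(-26 + 149) = -105*(-26 + 149) = -105*123 = -12915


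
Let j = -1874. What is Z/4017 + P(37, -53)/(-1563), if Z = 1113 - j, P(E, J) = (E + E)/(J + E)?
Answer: 40451/54184 ≈ 0.74655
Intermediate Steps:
P(E, J) = 2*E/(E + J) (P(E, J) = (2*E)/(E + J) = 2*E/(E + J))
Z = 2987 (Z = 1113 - 1*(-1874) = 1113 + 1874 = 2987)
Z/4017 + P(37, -53)/(-1563) = 2987/4017 + (2*37/(37 - 53))/(-1563) = 2987*(1/4017) + (2*37/(-16))*(-1/1563) = 29/39 + (2*37*(-1/16))*(-1/1563) = 29/39 - 37/8*(-1/1563) = 29/39 + 37/12504 = 40451/54184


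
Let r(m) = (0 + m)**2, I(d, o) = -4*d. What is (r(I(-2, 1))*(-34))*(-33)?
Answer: 71808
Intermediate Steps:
r(m) = m**2
(r(I(-2, 1))*(-34))*(-33) = ((-4*(-2))**2*(-34))*(-33) = (8**2*(-34))*(-33) = (64*(-34))*(-33) = -2176*(-33) = 71808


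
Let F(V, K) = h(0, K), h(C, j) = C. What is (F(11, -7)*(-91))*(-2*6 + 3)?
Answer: 0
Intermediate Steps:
F(V, K) = 0
(F(11, -7)*(-91))*(-2*6 + 3) = (0*(-91))*(-2*6 + 3) = 0*(-12 + 3) = 0*(-9) = 0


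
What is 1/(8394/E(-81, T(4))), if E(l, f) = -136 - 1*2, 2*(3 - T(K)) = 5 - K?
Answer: -23/1399 ≈ -0.016440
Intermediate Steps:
T(K) = 1/2 + K/2 (T(K) = 3 - (5 - K)/2 = 3 + (-5/2 + K/2) = 1/2 + K/2)
E(l, f) = -138 (E(l, f) = -136 - 2 = -138)
1/(8394/E(-81, T(4))) = 1/(8394/(-138)) = 1/(8394*(-1/138)) = 1/(-1399/23) = -23/1399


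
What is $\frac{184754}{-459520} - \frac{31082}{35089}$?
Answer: $- \frac{10382816873}{8062048640} \approx -1.2879$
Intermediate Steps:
$\frac{184754}{-459520} - \frac{31082}{35089} = 184754 \left(- \frac{1}{459520}\right) - \frac{31082}{35089} = - \frac{92377}{229760} - \frac{31082}{35089} = - \frac{10382816873}{8062048640}$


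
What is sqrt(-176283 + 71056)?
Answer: I*sqrt(105227) ≈ 324.39*I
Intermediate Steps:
sqrt(-176283 + 71056) = sqrt(-105227) = I*sqrt(105227)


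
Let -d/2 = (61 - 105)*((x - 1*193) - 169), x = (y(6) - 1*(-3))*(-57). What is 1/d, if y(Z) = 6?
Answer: -1/77000 ≈ -1.2987e-5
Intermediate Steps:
x = -513 (x = (6 - 1*(-3))*(-57) = (6 + 3)*(-57) = 9*(-57) = -513)
d = -77000 (d = -2*(61 - 105)*((-513 - 1*193) - 169) = -(-88)*((-513 - 193) - 169) = -(-88)*(-706 - 169) = -(-88)*(-875) = -2*38500 = -77000)
1/d = 1/(-77000) = -1/77000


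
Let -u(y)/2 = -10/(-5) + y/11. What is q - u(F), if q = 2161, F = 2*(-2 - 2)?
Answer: 23799/11 ≈ 2163.5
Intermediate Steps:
F = -8 (F = 2*(-4) = -8)
u(y) = -4 - 2*y/11 (u(y) = -2*(-10/(-5) + y/11) = -2*(-10*(-1/5) + y*(1/11)) = -2*(2 + y/11) = -4 - 2*y/11)
q - u(F) = 2161 - (-4 - 2/11*(-8)) = 2161 - (-4 + 16/11) = 2161 - 1*(-28/11) = 2161 + 28/11 = 23799/11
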